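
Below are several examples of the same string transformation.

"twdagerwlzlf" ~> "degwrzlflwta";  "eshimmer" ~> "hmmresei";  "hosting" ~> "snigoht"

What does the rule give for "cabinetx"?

What's happening: swap each adjacent pair of characters (1↔2, 3↔4, ...), then move the first 3 characters to the end (rotate left by 3).
Applying both steps to "cabinetx": "acibenxt", then "benxtaci".

benxtaci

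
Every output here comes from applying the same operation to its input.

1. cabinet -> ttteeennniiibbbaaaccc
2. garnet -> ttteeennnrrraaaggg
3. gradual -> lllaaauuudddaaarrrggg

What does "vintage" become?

The rule is to reverse the string, then repeat every character 3 times.
Applying both steps to "vintage": "egatniv", then "eeegggaaatttnnniiivvv".
(Check on "garnet": → "tenrag" → "ttteeennnrrraaaggg" ✓)

eeegggaaatttnnniiivvv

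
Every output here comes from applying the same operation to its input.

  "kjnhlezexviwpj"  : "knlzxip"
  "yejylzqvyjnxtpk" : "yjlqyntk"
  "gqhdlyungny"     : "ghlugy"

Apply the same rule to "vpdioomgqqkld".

The transformation: keep every other character starting from the first (positions 1st, 3rd, 5th, ...).
On "vpdioomgqqkld" that produces "vdomqkd".

vdomqkd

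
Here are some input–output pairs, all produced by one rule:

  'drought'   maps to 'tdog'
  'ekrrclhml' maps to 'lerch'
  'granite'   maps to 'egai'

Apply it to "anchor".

oac

The rule is to keep every other character starting from the first (positions 1st, 3rd, 5th, ...), then move the last character to the front.
For "anchor", step one produces "aco"; step two turns that into "oac".
(Check on "granite": → "gaie" → "egai" ✓)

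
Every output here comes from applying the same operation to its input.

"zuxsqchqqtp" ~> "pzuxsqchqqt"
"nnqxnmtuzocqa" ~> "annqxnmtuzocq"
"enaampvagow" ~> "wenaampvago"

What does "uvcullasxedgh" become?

The rule is to move the last character to the front.
Applying that to "uvcullasxedgh" gives "huvcullasxedg".

huvcullasxedg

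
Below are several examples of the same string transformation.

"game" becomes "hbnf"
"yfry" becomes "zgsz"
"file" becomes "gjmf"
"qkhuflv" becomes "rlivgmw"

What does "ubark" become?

vcbsl

Rule — shift every letter 1 place forward in the alphabet (wrapping around).
On "ubark" that produces "vcbsl".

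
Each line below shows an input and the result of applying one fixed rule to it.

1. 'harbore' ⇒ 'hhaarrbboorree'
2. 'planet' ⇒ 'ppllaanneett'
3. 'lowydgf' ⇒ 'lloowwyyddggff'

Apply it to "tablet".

In each case the input is transformed by: double every character.
Doing the same to "tablet": "ttaabblleett".

ttaabblleett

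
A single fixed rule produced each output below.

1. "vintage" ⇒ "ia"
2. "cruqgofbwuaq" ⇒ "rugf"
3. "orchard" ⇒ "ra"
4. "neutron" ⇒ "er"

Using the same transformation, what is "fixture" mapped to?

iu

The transformation: take characters alternately from the front and the back (1st, last, 2nd, 2nd-last, ...), then keep one character in every 3, starting at position 3 (positions 3rd, 6th, 9th, ...).
On "fixture": the first step gives "feirxut", and the second then gives "iu".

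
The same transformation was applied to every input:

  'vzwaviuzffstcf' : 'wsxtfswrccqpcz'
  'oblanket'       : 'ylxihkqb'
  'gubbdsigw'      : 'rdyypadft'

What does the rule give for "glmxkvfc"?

The transformation: shift every letter 3 places backward in the alphabet (wrapping around), then swap each adjacent pair of characters (1↔2, 3↔4, ...).
Working it through for "glmxkvfc": intermediate "dijuhscz", final "idujshzc".

idujshzc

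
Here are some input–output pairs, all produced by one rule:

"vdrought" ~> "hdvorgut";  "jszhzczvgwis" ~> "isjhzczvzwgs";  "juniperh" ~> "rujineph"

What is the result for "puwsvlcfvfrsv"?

Each output is the input with this applied: swap each adjacent pair of characters (1↔2, 3↔4, ...), then move the last character to the front.
Starting from "puwsvlcfvfrsv": after the first operation, "upswlvfcfvsrv"; after the second, "vupswlvfcfvsr".

vupswlvfcfvsr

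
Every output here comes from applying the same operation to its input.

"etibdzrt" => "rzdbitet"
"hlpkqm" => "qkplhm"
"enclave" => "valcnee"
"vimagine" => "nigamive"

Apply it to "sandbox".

What's happening: move the last character to the front, then reverse the string.
On "sandbox": the first step gives "xsandbo", and the second then gives "obdnasx".

obdnasx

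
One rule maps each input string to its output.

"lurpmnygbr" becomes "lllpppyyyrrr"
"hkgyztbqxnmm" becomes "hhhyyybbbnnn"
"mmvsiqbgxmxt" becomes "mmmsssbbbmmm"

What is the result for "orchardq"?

The pattern: keep one character in every 3, starting at position 1 (positions 1st, 4th, 7th, ...), then repeat every character 3 times.
Starting from "orchardq": after the first operation, "ohd"; after the second, "ooohhhddd".
(Check on "mmvsiqbgxmxt": → "msbm" → "mmmsssbbbmmm" ✓)

ooohhhddd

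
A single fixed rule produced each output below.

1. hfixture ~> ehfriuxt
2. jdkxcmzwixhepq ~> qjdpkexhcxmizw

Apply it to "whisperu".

Each output is the input with this applied: swap the first and last characters, then take characters alternately from the front and the back (1st, last, 2nd, 2nd-last, ...).
Applying both steps to "whisperu": "uhisperw", then "uwhriesp".

uwhriesp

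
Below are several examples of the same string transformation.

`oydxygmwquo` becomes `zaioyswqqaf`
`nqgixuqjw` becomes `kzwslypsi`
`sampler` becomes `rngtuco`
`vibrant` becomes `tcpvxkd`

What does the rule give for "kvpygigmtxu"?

aikiovzwmxr

Each output is the input with this applied: move the first 3 characters to the end (rotate left by 3), then shift every letter 2 places forward in the alphabet (wrapping around).
"kvpygigmtxu" → "ygigmtxukvp" → "aikiovzwmxr".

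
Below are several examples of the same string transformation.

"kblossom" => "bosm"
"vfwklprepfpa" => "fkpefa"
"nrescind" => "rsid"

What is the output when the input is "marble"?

abe

In each case the input is transformed by: keep every other character starting from the second (positions 2nd, 4th, 6th, ...).
Doing the same to "marble": "abe".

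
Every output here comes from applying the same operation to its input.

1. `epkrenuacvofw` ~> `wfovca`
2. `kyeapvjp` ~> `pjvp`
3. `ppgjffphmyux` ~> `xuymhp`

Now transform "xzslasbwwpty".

Each output is the input with this applied: take characters alternately from the front and the back (1st, last, 2nd, 2nd-last, ...), then keep every other character starting from the second (positions 2nd, 4th, 6th, ...).
For "xzslasbwwpty", step one produces "xyztsplwawsb"; step two turns that into "ytpwwb".
(Check on "kyeapvjp": → "kpyjevap" → "pjvp" ✓)

ytpwwb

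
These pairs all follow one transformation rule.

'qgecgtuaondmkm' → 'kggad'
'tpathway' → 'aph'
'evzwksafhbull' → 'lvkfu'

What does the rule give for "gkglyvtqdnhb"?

Looking at the pairs, the operation is to move the last 2 characters to the front (rotate right by 2), then keep one character in every 3, starting at position 1 (positions 1st, 4th, 7th, ...).
For "gkglyvtqdnhb", step one produces "hbgkglyvtqdn"; step two turns that into "hkyq".
(Check on "evzwksafhbull": → "llevzwksafhbu" → "lvkfu" ✓)

hkyq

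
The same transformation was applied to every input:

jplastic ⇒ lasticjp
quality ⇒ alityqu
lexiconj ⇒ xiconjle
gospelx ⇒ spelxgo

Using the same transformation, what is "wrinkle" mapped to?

inklewr

The pattern: move the first 2 characters to the end (rotate left by 2).
Applying that to "wrinkle" gives "inklewr".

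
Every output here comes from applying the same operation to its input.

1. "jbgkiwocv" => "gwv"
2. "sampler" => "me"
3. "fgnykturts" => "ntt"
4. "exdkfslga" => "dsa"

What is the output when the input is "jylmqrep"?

lr

The transformation: keep one character in every 3, starting at position 3 (positions 3rd, 6th, 9th, ...).
For "jylmqrep" the result is "lr".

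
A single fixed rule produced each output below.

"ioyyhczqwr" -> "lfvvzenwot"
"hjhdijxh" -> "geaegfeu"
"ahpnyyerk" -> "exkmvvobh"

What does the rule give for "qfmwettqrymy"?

The pattern: swap each adjacent pair of characters (1↔2, 3↔4, ...), then shift every letter 3 places backward in the alphabet (wrapping around).
"qfmwettqrymy" → "fqwmteqtyrym" → "cntjqbnqvovj".

cntjqbnqvovj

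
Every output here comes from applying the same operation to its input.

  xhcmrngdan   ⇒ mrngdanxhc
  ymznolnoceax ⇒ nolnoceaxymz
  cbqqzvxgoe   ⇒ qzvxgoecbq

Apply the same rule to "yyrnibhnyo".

What's happening: move the first 3 characters to the end (rotate left by 3).
Applying that to "yyrnibhnyo" gives "nibhnyoyyr".

nibhnyoyyr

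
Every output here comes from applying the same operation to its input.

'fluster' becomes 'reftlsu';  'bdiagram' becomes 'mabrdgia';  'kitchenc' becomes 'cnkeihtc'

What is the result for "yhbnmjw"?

wjymhnb

Rule — move the last character to the front, then take characters alternately from the front and the back (1st, last, 2nd, 2nd-last, ...).
"yhbnmjw" → "wjymhnb".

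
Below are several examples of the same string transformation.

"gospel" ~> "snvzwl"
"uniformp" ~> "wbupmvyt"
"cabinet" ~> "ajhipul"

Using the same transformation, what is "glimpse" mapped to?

lnsptwz

What's happening: move the last character to the front, then shift every letter 7 places forward in the alphabet (wrapping around).
For "glimpse", step one produces "eglimps"; step two turns that into "lnsptwz".
(Check on "gospel": → "lgospe" → "snvzwl" ✓)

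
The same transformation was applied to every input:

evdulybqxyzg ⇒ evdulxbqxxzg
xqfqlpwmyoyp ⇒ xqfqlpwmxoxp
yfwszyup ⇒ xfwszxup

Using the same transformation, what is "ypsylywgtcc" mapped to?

Rule — replace every "y" with "x".
Applying that to "ypsylywgtcc" gives "xpsxlxwgtcc".

xpsxlxwgtcc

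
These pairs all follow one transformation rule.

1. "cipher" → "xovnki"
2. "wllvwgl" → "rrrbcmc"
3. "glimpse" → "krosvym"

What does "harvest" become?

The rule is to shift every letter 6 places forward in the alphabet (wrapping around), then swap the first and last characters.
On "harvest": the first step gives "ngxbkyz", and the second then gives "zgxbkyn".

zgxbkyn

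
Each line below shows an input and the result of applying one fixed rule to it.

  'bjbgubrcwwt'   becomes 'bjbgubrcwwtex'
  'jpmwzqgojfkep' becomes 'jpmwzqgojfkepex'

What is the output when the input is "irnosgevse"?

Rule — append "ex".
So "irnosgevse" becomes "irnosgevseex".

irnosgevseex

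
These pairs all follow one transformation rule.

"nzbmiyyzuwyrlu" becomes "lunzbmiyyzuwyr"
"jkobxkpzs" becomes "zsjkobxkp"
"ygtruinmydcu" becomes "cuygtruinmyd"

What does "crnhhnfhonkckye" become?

Looking at the pairs, the operation is to move the last 2 characters to the front (rotate right by 2).
So "crnhhnfhonkckye" becomes "yecrnhhnfhonkck".

yecrnhhnfhonkck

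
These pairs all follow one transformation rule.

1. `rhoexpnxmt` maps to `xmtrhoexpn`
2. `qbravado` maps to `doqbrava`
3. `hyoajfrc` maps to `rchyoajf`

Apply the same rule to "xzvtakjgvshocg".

Rule — move the first 2 characters to the end (rotate left by 2), then swap the front and back halves of the string.
Starting from "xzvtakjgvshocg": after the first operation, "vtakjgvshocgxz"; after the second, "shocgxzvtakjgv".

shocgxzvtakjgv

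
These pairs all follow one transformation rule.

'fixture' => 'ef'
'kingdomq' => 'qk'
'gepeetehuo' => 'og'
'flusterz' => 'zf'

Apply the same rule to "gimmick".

Rule — move the last character to the front, then keep only the first 2 characters.
Working it through for "gimmick": intermediate "kgimmic", final "kg".

kg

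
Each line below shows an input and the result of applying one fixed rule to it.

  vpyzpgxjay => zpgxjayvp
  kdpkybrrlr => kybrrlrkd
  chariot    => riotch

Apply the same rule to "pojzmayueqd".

The transformation: move the first 3 characters to the end (rotate left by 3), then delete the last character.
Applying both steps to "pojzmayueqd": "zmayueqdpoj", then "zmayueqdpo".

zmayueqdpo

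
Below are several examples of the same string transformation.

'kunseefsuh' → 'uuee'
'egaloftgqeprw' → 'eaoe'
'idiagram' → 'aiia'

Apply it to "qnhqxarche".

In each case the input is transformed by: move the last 2 characters to the front (rotate right by 2), then keep only the vowels.
Applying both steps to "qnhqxarche": "heqnhqxarc", then "ea".

ea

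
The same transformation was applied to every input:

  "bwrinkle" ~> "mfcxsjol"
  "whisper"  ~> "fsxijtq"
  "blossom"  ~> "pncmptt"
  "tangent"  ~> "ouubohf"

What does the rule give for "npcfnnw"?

The transformation: shift every letter 1 place forward in the alphabet (wrapping around), then move the last 2 characters to the front (rotate right by 2).
Working it through for "npcfnnw": intermediate "oqdgoox", final "oxoqdgo".

oxoqdgo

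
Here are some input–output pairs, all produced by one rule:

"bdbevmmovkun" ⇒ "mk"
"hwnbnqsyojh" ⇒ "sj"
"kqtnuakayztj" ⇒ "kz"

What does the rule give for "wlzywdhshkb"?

The pattern: keep one character in every 3, starting at position 1 (positions 1st, 4th, 7th, ...), then delete the first 2 characters.
"wlzywdhshkb" → "wyhk" → "hk".

hk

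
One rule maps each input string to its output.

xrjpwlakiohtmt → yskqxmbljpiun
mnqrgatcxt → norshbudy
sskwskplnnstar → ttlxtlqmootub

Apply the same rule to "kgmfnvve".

Each output is the input with this applied: shift every letter 1 place forward in the alphabet (wrapping around), then delete the last character.
For "kgmfnvve", step one produces "lhngowwf"; step two turns that into "lhngoww".
(Check on "xrjpwlakiohtmt": → "yskqxmbljpiunu" → "yskqxmbljpiun" ✓)

lhngoww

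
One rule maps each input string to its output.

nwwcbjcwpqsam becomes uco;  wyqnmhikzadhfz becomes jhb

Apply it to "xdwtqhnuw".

What's happening: shift every letter 2 places forward in the alphabet (wrapping around), then keep only the last 3 characters.
For "xdwtqhnuw", step one produces "zfyvsjpwy"; step two turns that into "pwy".

pwy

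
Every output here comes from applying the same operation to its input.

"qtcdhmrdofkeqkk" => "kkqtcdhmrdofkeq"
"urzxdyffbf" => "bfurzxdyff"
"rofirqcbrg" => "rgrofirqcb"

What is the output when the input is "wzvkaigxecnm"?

What's happening: move the last 2 characters to the front (rotate right by 2).
Applying that to "wzvkaigxecnm" gives "nmwzvkaigxec".

nmwzvkaigxec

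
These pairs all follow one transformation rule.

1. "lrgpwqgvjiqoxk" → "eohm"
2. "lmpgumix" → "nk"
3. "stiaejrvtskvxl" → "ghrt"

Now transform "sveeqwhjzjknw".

cuxl

Each output is the input with this applied: keep one character in every 3, starting at position 3 (positions 3rd, 6th, 9th, ...), then shift every letter 2 places backward in the alphabet (wrapping around).
Starting from "sveeqwhjzjknw": after the first operation, "ewzn"; after the second, "cuxl".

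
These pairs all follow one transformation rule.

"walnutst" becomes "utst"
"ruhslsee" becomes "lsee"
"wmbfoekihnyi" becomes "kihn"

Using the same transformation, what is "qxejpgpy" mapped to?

The rule is to swap the front and back halves of the string, then keep only the first 4 characters.
On "qxejpgpy": the first step gives "pgpyqxej", and the second then gives "pgpy".

pgpy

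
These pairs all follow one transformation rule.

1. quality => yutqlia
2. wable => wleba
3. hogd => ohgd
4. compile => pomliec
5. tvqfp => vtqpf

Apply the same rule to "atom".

toma

Rule — sort the characters into reverse alphabetical order.
Doing the same to "atom": "toma".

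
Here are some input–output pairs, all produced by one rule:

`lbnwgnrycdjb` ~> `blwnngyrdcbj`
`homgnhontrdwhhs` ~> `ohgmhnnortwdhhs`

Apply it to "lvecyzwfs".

In each case the input is transformed by: swap each adjacent pair of characters (1↔2, 3↔4, ...).
"lvecyzwfs" → "vlcezyfws".

vlcezyfws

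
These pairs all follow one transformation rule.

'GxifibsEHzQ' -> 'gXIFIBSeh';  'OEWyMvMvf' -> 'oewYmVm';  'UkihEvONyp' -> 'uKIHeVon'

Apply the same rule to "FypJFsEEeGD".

Rule — flip the case of every letter, then delete the last 2 characters.
So "FypJFsEEeGD" becomes "fYPjfSeeE".

fYPjfSeeE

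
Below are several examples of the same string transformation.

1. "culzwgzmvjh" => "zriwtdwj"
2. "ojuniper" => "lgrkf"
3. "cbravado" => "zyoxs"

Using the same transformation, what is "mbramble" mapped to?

jyoxj

In each case the input is transformed by: delete the last 3 characters, then shift every letter 3 places backward in the alphabet (wrapping around).
On "mbramble": the first step gives "mbram", and the second then gives "jyoxj".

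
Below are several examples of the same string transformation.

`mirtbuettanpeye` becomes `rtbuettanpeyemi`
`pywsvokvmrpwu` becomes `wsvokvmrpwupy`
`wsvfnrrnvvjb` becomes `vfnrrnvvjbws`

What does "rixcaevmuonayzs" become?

xcaevmuonayzsri

Each output is the input with this applied: move the first 2 characters to the end (rotate left by 2).
For "rixcaevmuonayzs" the result is "xcaevmuonayzsri".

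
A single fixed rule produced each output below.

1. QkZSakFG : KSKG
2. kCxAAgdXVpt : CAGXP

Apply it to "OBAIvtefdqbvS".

The pattern: keep every other character starting from the second (positions 2nd, 4th, 6th, ...), then convert every letter to uppercase.
On "OBAIvtefdqbvS": the first step gives "BItfqv", and the second then gives "BITFQV".

BITFQV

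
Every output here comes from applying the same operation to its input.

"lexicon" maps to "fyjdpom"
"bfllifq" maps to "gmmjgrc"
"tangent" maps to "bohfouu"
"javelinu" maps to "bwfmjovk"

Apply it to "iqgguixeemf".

The rule is to shift every letter 1 place forward in the alphabet (wrapping around), then move the first character to the end.
"iqgguixeemf" → "jrhhvjyffng" → "rhhvjyffngj".

rhhvjyffngj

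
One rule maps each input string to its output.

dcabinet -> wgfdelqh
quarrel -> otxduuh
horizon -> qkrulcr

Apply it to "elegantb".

Rule — move the last character to the front, then shift every letter 3 places forward in the alphabet (wrapping around).
Doing the same to "elegantb": "ehohjdqw".

ehohjdqw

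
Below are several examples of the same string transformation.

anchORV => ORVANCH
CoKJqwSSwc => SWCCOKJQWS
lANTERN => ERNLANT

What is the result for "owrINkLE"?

KLEOWRIN

Rule — move the last 3 characters to the front (rotate right by 3), then convert every letter to uppercase.
For "owrINkLE", step one produces "kLEowrIN"; step two turns that into "KLEOWRIN".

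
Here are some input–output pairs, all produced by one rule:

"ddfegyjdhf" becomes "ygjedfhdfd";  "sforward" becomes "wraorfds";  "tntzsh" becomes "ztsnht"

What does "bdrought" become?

The transformation: swap the front and back halves of the string, then take characters alternately from the front and the back (1st, last, 2nd, 2nd-last, ...).
Starting from "bdrought": after the first operation, "ughtbdro"; after the second, "uogrhdtb".

uogrhdtb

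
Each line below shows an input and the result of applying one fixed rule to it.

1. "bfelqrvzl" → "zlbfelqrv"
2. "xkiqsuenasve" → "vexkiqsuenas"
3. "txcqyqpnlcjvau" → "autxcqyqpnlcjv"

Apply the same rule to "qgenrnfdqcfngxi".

xiqgenrnfdqcfng

In each case the input is transformed by: move the last 2 characters to the front (rotate right by 2).
For "qgenrnfdqcfngxi" the result is "xiqgenrnfdqcfng".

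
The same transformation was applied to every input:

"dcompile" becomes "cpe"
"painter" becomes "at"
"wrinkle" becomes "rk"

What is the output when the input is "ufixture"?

fte

In each case the input is transformed by: keep one character in every 3, starting at position 2 (positions 2nd, 5th, 8th, ...).
On "ufixture" that produces "fte".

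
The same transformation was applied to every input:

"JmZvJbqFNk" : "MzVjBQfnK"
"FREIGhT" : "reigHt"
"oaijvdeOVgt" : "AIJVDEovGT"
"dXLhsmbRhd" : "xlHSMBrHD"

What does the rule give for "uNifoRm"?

nIFOrM

Rule — flip the case of every letter, then delete the first character.
Working it through for "uNifoRm": intermediate "UnIFOrM", final "nIFOrM".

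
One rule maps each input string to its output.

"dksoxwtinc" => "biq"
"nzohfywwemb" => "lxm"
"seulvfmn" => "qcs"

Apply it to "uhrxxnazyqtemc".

sfp

The pattern: shift every letter 2 places backward in the alphabet (wrapping around), then keep only the first 3 characters.
"uhrxxnazyqtemc" → "sfpvvlyxworcka" → "sfp".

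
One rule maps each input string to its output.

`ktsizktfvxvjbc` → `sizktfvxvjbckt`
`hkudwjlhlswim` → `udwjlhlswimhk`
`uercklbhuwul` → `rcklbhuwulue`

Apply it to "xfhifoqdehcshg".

hifoqdehcshgxf

In each case the input is transformed by: move the first 2 characters to the end (rotate left by 2).
"xfhifoqdehcshg" → "hifoqdehcshgxf".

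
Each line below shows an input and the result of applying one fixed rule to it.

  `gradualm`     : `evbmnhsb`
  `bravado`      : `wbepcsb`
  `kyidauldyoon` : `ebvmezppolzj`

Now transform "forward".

xbsegps

Each output is the input with this applied: move the first 3 characters to the end (rotate left by 3), then shift every letter 1 place forward in the alphabet (wrapping around).
For "forward" the result is "xbsegps".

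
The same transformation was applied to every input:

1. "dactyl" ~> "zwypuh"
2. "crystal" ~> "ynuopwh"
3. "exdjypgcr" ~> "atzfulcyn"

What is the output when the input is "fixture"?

betpqna

In each case the input is transformed by: shift every letter 4 places backward in the alphabet (wrapping around).
Doing the same to "fixture": "betpqna".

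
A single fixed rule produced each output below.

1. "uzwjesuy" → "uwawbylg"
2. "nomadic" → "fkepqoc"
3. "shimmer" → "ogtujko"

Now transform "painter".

vgtrckp

The transformation: move the last 3 characters to the front (rotate right by 3), then shift every letter 2 places forward in the alphabet (wrapping around).
For "painter" the result is "vgtrckp".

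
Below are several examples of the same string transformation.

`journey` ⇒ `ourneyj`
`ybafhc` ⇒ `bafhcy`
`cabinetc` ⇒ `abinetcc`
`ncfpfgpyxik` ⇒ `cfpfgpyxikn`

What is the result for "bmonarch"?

The pattern: move the first character to the end.
For "bmonarch" the result is "monarchb".

monarchb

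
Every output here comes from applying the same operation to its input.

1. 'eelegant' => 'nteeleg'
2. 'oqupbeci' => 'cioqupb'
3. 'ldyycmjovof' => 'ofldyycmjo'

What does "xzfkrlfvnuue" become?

The transformation: move the last 3 characters to the front (rotate right by 3), then delete the first character.
On "xzfkrlfvnuue": the first step gives "uuexzfkrlfvn", and the second then gives "uexzfkrlfvn".

uexzfkrlfvn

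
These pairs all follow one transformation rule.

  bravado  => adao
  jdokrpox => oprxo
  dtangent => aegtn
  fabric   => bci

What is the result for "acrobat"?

Looking at the pairs, the operation is to swap each adjacent pair of characters (1↔2, 3↔4, ...), then delete the first 3 characters.
"acrobat" → "caorabt" → "rabt".

rabt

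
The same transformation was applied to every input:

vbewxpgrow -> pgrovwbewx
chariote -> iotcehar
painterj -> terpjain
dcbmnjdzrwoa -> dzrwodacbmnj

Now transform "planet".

neptla

Rule — swap the first and last characters, then swap the front and back halves of the string.
So "planet" becomes "neptla".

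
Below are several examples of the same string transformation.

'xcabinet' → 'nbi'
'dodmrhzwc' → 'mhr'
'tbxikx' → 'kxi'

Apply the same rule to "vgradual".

Rule — take characters alternately from the front and the back (1st, last, 2nd, 2nd-last, ...), then keep only the last 3 characters.
So "vgradual" becomes "uad".

uad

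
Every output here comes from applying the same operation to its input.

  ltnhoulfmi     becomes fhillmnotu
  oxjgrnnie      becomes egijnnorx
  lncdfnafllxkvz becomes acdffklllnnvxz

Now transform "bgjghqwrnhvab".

Each output is the input with this applied: sort the characters into alphabetical order.
Applying that to "bgjghqwrnhvab" gives "abbgghhjnqrvw".

abbgghhjnqrvw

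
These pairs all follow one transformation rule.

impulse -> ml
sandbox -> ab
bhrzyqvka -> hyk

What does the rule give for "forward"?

oa

Each output is the input with this applied: keep one character in every 3, starting at position 2 (positions 2nd, 5th, 8th, ...).
Applying that to "forward" gives "oa".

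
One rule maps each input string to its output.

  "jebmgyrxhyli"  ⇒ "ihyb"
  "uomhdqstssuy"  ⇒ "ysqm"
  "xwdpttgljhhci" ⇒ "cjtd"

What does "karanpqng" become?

gpr

The rule is to keep one character in every 3, starting at position 3 (positions 3rd, 6th, 9th, ...), then reverse the string.
For "karanpqng" the result is "gpr".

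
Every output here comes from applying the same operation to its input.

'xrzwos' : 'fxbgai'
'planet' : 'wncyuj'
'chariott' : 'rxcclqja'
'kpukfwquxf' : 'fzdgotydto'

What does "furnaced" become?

jlnmodaw

What's happening: shift every letter 9 places forward in the alphabet (wrapping around), then swap the front and back halves of the string.
For "furnaced", step one produces "odawjlnm"; step two turns that into "jlnmodaw".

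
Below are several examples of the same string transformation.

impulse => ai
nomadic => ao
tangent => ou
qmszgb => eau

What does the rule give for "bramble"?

oa

Each output is the input with this applied: shift every letter 12 places backward in the alphabet (wrapping around), then keep only the vowels.
So "bramble" becomes "oa".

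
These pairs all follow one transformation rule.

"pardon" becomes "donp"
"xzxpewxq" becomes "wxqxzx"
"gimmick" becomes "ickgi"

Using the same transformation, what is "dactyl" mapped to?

tyld

The transformation: move the last 3 characters to the front (rotate right by 3), then delete the last 2 characters.
Doing the same to "dactyl": "tyld".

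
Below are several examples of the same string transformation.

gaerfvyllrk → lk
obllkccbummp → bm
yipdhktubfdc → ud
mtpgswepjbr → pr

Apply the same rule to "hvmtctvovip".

The rule is to keep one character in every 3, starting at position 2 (positions 2nd, 5th, 8th, ...), then delete the first 2 characters.
"hvmtctvovip" → "vcop" → "op".

op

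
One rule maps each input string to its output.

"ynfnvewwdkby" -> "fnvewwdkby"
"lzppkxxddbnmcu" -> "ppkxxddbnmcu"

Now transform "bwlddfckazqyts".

lddfckazqyts

The rule is to delete the first 2 characters.
"bwlddfckazqyts" → "lddfckazqyts".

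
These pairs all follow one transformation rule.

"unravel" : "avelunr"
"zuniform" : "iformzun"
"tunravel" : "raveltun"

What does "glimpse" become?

mpsegli

In each case the input is transformed by: move the first 3 characters to the end (rotate left by 3).
"glimpse" → "mpsegli".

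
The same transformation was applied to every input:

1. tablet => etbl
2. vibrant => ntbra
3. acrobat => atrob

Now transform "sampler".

ermpl

Each output is the input with this applied: delete the first 2 characters, then move the last 2 characters to the front (rotate right by 2).
On "sampler": the first step gives "mpler", and the second then gives "ermpl".
(Check on "tablet": → "blet" → "etbl" ✓)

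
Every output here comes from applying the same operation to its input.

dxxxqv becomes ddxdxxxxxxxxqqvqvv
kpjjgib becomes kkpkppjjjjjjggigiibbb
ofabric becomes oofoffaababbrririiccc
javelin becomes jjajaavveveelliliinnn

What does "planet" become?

pplpllaananneetett

Looking at the pairs, the operation is to repeat every character 3 times, then swap each adjacent pair of characters (1↔2, 3↔4, ...).
For "planet", step one produces "ppplllaaannneeettt"; step two turns that into "pplpllaananneetett".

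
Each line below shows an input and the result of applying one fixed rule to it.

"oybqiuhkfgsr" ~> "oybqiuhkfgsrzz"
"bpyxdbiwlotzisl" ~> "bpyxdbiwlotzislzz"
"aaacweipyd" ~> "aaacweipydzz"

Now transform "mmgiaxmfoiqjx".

mmgiaxmfoiqjxzz

The rule is to append "zz".
Applying that to "mmgiaxmfoiqjx" gives "mmgiaxmfoiqjxzz".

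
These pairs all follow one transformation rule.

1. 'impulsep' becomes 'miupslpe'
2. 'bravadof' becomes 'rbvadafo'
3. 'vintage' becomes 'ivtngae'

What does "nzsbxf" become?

In each case the input is transformed by: swap each adjacent pair of characters (1↔2, 3↔4, ...).
Applying that to "nzsbxf" gives "znbsfx".

znbsfx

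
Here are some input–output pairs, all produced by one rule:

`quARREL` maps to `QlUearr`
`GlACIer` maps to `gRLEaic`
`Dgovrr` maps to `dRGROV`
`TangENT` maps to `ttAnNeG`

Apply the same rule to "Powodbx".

Looking at the pairs, the operation is to take characters alternately from the front and the back (1st, last, 2nd, 2nd-last, ...), then flip the case of every letter.
"Powodbx" → "Pxobwdo" → "pXOBWDO".

pXOBWDO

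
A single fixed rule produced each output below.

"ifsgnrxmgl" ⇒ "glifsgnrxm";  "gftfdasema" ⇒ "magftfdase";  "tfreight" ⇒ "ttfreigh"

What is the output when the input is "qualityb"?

bquality

The transformation: move the first 3 characters to the end (rotate left by 3), then swap the front and back halves of the string.
On "qualityb": the first step gives "litybqua", and the second then gives "bquality".
(Check on "gftfdasema": → "fdasemagft" → "magftfdase" ✓)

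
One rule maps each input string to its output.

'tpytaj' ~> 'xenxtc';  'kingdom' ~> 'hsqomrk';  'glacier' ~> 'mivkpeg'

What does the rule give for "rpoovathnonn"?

The pattern: shift every letter 4 places forward in the alphabet (wrapping around), then move the last 3 characters to the front (rotate right by 3).
Applying both steps to "rpoovathnonn": "vtsszexlrsrr", then "srrvtsszexlr".

srrvtsszexlr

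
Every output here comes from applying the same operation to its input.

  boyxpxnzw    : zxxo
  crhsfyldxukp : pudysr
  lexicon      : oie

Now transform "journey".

ero

What's happening: keep every other character starting from the second (positions 2nd, 4th, 6th, ...), then reverse the string.
"journey" → "ore" → "ero".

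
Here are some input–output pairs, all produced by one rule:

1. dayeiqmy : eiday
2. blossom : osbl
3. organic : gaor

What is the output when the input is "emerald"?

The transformation: delete the last 3 characters, then move the last 2 characters to the front (rotate right by 2).
So "emerald" becomes "erem".
(Check on "blossom": → "blos" → "osbl" ✓)

erem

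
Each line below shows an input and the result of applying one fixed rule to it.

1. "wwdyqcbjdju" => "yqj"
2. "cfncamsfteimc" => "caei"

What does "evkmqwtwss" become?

In each case the input is transformed by: swap each adjacent pair of characters (1↔2, 3↔4, ...), then keep one character in every 3, starting at position 3 (positions 3rd, 6th, 9th, ...).
"evkmqwtwss" → "vemkwqwtss" → "mqs".

mqs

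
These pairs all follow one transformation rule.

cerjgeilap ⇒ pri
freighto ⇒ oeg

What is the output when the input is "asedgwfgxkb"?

Each output is the input with this applied: take characters alternately from the front and the back (1st, last, 2nd, 2nd-last, ...), then keep one character in every 3, starting at position 2 (positions 2nd, 5th, 8th, ...).
Applying that to "asedgwfgxkb" gives "begw".
(Check on "freighto": → "fortehig" → "oeg" ✓)

begw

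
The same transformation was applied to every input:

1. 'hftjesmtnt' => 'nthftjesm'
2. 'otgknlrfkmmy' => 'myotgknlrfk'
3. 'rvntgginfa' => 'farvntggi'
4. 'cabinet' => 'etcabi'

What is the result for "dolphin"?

In each case the input is transformed by: move the last 2 characters to the front (rotate right by 2), then delete the last character.
Doing the same to "dolphin": "indolp".

indolp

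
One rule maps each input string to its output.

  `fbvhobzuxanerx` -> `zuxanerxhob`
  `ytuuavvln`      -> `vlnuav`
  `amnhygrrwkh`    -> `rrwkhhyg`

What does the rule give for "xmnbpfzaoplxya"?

The rule is to delete the first 3 characters, then move the first 3 characters to the end (rotate left by 3).
"xmnbpfzaoplxya" → "zaoplxyabpf".

zaoplxyabpf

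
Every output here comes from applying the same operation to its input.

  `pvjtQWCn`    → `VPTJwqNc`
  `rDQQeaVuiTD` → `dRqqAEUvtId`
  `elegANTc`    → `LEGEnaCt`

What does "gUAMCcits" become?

What's happening: flip the case of every letter, then swap each adjacent pair of characters (1↔2, 3↔4, ...).
Working it through for "gUAMCcits": intermediate "GuamcCITS", final "uGmaCcTIS".

uGmaCcTIS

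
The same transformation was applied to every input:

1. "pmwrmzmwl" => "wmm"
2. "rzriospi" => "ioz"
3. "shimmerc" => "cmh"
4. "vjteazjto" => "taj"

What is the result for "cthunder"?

rnt

Rule — keep one character in every 3, starting at position 2 (positions 2nd, 5th, 8th, ...), then reverse the string.
Working it through for "cthunder": intermediate "tnr", final "rnt".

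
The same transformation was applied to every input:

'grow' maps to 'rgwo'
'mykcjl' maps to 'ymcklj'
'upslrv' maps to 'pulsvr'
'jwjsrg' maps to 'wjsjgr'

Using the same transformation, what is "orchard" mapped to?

rohcrad

Each output is the input with this applied: swap each adjacent pair of characters (1↔2, 3↔4, ...).
So "orchard" becomes "rohcrad".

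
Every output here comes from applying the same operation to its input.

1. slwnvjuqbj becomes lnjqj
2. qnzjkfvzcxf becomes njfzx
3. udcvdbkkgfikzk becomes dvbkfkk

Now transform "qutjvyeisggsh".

The rule is to keep every other character starting from the second (positions 2nd, 4th, 6th, ...).
Doing the same to "qutjvyeisggsh": "ujyigs".

ujyigs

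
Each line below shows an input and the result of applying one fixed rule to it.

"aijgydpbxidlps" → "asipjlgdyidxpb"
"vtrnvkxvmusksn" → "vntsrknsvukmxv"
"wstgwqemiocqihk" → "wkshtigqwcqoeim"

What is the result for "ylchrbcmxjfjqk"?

Rule — take characters alternately from the front and the back (1st, last, 2nd, 2nd-last, ...).
Doing the same to "ylchrbcmxjfjqk": "yklqcjhfrjbxcm".

yklqcjhfrjbxcm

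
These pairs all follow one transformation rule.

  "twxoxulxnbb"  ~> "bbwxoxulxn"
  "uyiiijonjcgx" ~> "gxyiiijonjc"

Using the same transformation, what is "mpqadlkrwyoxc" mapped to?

xcpqadlkrwyo

The transformation: delete the first character, then move the last 2 characters to the front (rotate right by 2).
Starting from "mpqadlkrwyoxc": after the first operation, "pqadlkrwyoxc"; after the second, "xcpqadlkrwyo".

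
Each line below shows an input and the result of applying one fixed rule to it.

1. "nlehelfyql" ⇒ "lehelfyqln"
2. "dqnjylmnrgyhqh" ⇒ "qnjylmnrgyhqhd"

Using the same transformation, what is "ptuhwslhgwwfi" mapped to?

tuhwslhgwwfip

Looking at the pairs, the operation is to move the first character to the end.
On "ptuhwslhgwwfi" that produces "tuhwslhgwwfip".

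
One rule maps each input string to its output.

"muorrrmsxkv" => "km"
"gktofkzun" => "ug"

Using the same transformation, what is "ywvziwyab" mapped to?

ay

Rule — swap the first and last characters, then keep only the last 2 characters.
For "ywvziwyab", step one produces "bwvziwyay"; step two turns that into "ay".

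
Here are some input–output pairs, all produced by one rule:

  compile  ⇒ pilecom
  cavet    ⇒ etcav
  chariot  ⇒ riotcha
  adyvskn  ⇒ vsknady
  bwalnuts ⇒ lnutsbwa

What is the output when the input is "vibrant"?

The transformation: move the first 3 characters to the end (rotate left by 3).
Applying that to "vibrant" gives "rantvib".

rantvib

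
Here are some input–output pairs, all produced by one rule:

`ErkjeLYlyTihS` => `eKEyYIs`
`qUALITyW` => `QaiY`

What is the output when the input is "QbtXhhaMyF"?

The rule is to keep every other character starting from the first (positions 1st, 3rd, 5th, ...), then flip the case of every letter.
So "QbtXhhaMyF" becomes "qTHAY".

qTHAY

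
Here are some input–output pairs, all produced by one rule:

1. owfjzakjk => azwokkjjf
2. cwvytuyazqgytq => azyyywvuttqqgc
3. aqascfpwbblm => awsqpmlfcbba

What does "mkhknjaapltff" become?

atpnmlkkjhffa

The rule is to sort the characters into reverse alphabetical order, then move the last character to the front.
For "mkhknjaapltff", step one produces "tpnmlkkjhffaa"; step two turns that into "atpnmlkkjhffa".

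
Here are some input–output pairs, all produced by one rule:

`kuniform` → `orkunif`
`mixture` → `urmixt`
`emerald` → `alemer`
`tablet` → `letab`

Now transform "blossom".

Rule — delete the last character, then move the last 2 characters to the front (rotate right by 2).
For "blossom", step one produces "blosso"; step two turns that into "soblos".

soblos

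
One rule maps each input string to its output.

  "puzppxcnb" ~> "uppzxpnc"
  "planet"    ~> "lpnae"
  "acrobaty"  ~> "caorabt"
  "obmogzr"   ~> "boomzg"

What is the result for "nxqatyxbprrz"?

xnaqytbxrpr

Rule — delete the last character, then swap each adjacent pair of characters (1↔2, 3↔4, ...).
For "nxqatyxbprrz" the result is "xnaqytbxrpr".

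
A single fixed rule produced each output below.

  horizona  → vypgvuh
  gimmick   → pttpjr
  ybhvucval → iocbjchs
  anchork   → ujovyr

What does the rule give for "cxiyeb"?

epfli

The transformation: delete the first character, then shift every letter 7 places forward in the alphabet (wrapping around).
So "cxiyeb" becomes "epfli".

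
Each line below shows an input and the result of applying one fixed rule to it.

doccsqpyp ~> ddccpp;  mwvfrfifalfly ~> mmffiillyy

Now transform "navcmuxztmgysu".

The transformation: keep one character in every 3, starting at position 1 (positions 1st, 4th, 7th, ...), then double every character.
For "navcmuxztmgysu", step one produces "ncxms"; step two turns that into "nnccxxmmss".

nnccxxmmss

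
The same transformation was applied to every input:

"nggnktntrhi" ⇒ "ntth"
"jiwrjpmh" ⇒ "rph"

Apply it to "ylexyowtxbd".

The rule is to delete the first 2 characters, then keep every other character starting from the second (positions 2nd, 4th, 6th, ...).
Applying both steps to "ylexyowtxbd": "exyowtxbd", then "xotb".

xotb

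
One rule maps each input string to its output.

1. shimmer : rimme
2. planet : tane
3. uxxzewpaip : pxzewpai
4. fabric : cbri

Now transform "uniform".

mifor

The pattern: delete the first 2 characters, then move the last character to the front.
On "uniform": the first step gives "iform", and the second then gives "mifor".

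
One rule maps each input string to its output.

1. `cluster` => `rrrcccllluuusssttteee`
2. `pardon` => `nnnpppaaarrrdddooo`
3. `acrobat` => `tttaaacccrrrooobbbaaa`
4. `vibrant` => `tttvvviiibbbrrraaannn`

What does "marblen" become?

Rule — repeat every character 3 times, then move the last 3 characters to the front (rotate right by 3).
For "marblen", step one produces "mmmaaarrrbbbllleeennn"; step two turns that into "nnnmmmaaarrrbbbllleee".

nnnmmmaaarrrbbbllleee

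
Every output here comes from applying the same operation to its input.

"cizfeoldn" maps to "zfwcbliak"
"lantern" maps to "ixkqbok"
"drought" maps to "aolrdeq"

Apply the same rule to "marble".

jxoyib

The rule is to shift every letter 3 places backward in the alphabet (wrapping around).
So "marble" becomes "jxoyib".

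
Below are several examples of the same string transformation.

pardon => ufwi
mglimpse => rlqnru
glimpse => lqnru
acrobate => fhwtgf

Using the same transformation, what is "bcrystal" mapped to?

ghwdxy

The pattern: shift every letter 5 places forward in the alphabet (wrapping around), then delete the last 2 characters.
Starting from "bcrystal": after the first operation, "ghwdxyfq"; after the second, "ghwdxy".
(Check on "mglimpse": → "rlqnruxj" → "rlqnru" ✓)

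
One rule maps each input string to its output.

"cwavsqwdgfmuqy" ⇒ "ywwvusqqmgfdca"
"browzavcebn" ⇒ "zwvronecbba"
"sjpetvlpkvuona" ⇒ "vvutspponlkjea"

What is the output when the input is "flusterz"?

zutsrlfe

Each output is the input with this applied: sort the characters into reverse alphabetical order.
For "flusterz" the result is "zutsrlfe".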